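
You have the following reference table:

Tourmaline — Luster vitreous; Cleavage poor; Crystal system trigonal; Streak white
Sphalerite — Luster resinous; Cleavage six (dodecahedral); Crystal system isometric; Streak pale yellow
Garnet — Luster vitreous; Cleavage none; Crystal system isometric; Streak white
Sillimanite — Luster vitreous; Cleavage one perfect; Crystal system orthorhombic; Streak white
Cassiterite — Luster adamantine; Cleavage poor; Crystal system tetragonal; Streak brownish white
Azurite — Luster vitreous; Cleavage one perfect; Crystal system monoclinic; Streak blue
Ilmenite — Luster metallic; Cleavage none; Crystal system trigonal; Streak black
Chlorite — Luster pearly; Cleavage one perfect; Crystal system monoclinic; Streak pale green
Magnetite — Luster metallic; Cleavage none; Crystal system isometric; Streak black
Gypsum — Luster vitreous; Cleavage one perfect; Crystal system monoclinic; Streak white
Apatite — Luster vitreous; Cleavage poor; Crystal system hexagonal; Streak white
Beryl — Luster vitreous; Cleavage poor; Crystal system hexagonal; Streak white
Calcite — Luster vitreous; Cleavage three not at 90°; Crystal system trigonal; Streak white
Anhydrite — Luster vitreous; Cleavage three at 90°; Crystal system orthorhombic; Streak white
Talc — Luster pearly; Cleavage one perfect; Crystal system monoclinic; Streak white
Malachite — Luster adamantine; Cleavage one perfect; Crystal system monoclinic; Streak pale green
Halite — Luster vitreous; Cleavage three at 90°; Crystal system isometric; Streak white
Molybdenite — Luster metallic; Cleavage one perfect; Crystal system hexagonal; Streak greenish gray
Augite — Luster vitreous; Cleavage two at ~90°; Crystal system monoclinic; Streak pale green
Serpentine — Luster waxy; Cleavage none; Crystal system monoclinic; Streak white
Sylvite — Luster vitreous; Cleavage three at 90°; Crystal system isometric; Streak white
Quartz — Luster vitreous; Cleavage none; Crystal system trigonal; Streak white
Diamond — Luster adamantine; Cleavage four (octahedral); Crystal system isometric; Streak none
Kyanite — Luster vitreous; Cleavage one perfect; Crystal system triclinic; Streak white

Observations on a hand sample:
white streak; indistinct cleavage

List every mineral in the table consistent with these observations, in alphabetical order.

Apatite, Beryl, Tourmaline

White streak: leaves Tourmaline, Garnet, Sillimanite, Gypsum, Apatite, Beryl, Calcite, Anhydrite, Talc, Halite, Serpentine, Sylvite, Quartz, Kyanite.
Indistinct cleavage: narrows the field to Tourmaline, Apatite, Beryl.
Consistent with every observation: Apatite, Beryl, Tourmaline.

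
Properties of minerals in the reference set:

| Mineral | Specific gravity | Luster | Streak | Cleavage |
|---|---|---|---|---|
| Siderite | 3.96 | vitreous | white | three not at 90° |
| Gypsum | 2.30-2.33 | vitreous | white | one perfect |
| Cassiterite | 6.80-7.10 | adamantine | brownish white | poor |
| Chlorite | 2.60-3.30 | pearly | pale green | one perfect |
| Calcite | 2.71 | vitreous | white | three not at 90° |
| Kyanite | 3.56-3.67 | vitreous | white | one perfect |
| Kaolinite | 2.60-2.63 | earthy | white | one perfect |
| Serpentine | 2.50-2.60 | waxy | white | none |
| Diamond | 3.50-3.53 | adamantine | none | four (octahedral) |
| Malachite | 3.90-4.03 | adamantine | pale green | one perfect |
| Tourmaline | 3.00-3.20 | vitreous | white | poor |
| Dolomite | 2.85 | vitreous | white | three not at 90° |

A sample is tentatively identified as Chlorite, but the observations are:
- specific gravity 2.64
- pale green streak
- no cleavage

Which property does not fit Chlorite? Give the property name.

cleavage

Specific gravity 2.64: Chlorite has SG 2.60-3.30 — agrees.
Pale green streak: Chlorite has pale green streak — agrees.
No cleavage: Chlorite has cleavage one perfect — does not match.
Only the cleavage is inconsistent.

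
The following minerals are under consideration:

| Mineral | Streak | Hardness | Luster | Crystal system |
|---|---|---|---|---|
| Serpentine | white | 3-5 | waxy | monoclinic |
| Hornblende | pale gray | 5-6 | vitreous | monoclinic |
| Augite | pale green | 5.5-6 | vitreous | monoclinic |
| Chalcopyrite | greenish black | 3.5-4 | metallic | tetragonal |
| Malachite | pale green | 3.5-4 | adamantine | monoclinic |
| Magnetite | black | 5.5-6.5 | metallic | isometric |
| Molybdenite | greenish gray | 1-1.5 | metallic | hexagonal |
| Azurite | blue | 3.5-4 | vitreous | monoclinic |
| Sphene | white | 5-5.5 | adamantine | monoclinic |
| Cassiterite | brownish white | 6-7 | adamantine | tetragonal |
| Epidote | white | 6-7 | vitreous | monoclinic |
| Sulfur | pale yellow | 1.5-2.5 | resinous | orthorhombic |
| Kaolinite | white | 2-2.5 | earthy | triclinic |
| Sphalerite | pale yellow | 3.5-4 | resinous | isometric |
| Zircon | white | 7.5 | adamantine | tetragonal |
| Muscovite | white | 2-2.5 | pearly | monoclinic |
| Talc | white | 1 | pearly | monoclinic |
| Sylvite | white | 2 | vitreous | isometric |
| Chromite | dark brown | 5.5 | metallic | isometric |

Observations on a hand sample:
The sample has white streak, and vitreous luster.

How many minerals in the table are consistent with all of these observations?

White streak — Serpentine, Sphene, Epidote, Kaolinite, Zircon, Muscovite, Talc, Sylvite remain.
Vitreous luster — leaves Epidote, Sylvite.
Consistent with every observation: Epidote, Sylvite.
That is 2 minerals.

2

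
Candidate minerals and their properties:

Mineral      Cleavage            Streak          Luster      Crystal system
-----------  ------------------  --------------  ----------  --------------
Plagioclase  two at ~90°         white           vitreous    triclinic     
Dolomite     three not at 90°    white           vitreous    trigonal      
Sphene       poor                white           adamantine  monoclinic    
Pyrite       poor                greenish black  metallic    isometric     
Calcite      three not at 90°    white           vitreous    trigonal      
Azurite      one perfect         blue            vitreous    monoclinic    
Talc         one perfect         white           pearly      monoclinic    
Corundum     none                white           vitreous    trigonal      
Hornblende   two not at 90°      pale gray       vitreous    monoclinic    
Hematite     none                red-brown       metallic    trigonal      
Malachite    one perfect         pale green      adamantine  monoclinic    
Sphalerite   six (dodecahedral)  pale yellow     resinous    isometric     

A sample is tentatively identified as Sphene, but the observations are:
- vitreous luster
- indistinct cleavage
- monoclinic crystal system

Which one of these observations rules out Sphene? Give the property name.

luster

Vitreous luster: Sphene has adamantine luster — does not match.
Indistinct cleavage: Sphene has cleavage poor — agrees.
Monoclinic crystal system: Sphene has monoclinic system — agrees.
Everything matches except the luster.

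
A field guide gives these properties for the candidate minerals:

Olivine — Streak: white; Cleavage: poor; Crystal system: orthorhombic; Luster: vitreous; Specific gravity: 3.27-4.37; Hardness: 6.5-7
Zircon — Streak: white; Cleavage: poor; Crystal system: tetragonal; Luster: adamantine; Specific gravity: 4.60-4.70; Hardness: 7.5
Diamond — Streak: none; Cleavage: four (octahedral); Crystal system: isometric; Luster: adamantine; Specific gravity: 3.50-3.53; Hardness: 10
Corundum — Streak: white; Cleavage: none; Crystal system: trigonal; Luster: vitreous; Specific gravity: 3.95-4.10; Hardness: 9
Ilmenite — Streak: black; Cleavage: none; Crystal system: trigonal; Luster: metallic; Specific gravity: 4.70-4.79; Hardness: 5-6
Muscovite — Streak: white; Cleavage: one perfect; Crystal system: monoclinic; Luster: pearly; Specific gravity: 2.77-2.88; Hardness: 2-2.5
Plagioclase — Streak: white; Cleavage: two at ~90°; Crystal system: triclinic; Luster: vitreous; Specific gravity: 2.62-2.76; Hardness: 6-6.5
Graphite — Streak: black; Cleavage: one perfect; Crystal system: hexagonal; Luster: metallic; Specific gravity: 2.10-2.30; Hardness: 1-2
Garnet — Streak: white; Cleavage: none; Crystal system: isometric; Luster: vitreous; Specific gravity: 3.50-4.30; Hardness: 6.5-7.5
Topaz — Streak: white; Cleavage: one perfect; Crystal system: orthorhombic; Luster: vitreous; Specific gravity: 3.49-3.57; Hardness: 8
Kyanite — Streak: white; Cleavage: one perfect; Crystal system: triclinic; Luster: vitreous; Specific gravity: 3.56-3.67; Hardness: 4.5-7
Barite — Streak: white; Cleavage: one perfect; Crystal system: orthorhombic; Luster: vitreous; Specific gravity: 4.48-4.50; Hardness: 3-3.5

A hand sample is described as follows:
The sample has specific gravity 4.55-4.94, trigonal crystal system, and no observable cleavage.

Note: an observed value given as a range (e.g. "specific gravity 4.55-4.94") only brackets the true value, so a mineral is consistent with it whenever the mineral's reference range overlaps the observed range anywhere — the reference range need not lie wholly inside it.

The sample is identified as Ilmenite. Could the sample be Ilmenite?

Specific gravity 4.55-4.94 — fits Ilmenite (SG 4.70-4.79).
Trigonal crystal system — fits Ilmenite (trigonal system).
No observable cleavage — fits Ilmenite (cleavage none).
All observations are consistent with the tabulated values for Ilmenite.

Consistent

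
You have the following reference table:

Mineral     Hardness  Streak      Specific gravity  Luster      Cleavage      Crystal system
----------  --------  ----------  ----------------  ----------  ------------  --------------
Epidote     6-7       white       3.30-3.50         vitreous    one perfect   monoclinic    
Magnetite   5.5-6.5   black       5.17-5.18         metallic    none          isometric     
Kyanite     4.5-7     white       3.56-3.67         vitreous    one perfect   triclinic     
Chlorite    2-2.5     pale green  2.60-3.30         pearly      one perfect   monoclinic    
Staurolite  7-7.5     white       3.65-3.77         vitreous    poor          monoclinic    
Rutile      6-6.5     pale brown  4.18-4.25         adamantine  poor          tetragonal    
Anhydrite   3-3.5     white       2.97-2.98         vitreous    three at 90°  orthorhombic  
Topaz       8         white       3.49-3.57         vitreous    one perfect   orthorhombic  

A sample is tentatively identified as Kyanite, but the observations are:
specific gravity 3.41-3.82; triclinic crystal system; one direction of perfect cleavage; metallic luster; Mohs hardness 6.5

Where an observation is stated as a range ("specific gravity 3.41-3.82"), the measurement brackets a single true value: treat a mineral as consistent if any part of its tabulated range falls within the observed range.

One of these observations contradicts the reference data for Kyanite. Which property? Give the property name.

Specific gravity 3.41-3.82: Kyanite has SG 3.56-3.67 — matches.
Triclinic crystal system: Kyanite has triclinic system — matches.
One direction of perfect cleavage: Kyanite has cleavage one perfect — matches.
Metallic luster: Kyanite has vitreous luster — outside the reference range.
Mohs hardness 6.5: Kyanite has hardness 4.5-7 — matches.
Everything matches except the luster.

luster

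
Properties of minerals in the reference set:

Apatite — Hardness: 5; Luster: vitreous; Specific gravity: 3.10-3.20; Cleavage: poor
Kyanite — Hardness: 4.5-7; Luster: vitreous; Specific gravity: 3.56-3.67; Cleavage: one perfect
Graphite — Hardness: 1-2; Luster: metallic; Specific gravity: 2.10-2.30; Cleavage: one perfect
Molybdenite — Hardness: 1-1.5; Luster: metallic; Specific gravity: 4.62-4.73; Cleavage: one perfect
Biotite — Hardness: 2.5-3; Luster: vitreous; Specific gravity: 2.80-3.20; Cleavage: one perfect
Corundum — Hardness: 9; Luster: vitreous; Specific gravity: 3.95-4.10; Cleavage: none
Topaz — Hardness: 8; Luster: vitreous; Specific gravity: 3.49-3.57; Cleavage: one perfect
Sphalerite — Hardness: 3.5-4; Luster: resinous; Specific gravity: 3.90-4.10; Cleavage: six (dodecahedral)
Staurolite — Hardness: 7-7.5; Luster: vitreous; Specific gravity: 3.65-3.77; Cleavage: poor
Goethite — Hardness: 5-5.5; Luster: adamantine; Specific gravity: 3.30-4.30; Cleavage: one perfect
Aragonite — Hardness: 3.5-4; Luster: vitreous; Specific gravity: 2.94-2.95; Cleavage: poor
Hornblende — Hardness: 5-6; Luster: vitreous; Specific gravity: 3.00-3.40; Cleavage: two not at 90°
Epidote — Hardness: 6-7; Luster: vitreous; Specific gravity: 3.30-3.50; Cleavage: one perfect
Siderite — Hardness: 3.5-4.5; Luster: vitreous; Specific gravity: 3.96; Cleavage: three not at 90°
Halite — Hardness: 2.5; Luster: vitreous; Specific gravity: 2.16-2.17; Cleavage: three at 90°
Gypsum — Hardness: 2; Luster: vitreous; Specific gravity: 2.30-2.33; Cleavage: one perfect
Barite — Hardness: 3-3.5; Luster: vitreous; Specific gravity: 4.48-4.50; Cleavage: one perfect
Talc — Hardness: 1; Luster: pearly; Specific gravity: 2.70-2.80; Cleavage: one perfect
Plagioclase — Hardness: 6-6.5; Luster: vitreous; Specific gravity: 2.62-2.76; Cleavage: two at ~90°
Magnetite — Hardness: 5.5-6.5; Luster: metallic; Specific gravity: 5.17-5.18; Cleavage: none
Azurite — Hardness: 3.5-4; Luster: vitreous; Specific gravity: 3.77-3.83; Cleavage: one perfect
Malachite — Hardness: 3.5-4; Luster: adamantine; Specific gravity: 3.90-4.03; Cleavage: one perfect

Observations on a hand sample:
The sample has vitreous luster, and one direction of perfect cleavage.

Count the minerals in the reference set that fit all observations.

7

Vitreous luster: only Apatite, Kyanite, Biotite, Corundum, Topaz, Staurolite, Aragonite, Hornblende, Epidote, Siderite, Halite, Gypsum, Barite, Plagioclase, Azurite remain.
One direction of perfect cleavage: only Kyanite, Biotite, Topaz, Epidote, Gypsum, Barite, Azurite remain.
Consistent with every observation: Azurite, Barite, Biotite, Epidote, Gypsum, Kyanite, Topaz.
That is 7 minerals.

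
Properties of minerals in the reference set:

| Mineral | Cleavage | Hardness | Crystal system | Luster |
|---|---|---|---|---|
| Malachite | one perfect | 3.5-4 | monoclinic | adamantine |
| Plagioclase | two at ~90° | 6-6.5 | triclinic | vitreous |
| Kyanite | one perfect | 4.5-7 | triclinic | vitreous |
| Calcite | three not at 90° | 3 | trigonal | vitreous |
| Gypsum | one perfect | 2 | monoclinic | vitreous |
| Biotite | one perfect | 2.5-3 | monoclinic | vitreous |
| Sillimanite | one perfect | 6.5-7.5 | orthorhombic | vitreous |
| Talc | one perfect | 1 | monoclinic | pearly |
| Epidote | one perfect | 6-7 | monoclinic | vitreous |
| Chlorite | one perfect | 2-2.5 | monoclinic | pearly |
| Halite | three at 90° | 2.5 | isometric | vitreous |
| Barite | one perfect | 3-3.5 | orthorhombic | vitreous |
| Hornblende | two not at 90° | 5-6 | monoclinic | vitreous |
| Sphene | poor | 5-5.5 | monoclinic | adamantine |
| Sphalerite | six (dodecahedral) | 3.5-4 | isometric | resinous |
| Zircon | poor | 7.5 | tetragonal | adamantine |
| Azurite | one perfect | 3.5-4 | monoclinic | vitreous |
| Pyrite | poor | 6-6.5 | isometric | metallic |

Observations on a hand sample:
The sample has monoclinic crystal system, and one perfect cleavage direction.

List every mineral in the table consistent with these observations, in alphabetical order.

Azurite, Biotite, Chlorite, Epidote, Gypsum, Malachite, Talc

Monoclinic crystal system: only Malachite, Gypsum, Biotite, Talc, Epidote, Chlorite, Hornblende, Sphene, Azurite remain.
One perfect cleavage direction rules out Hornblende, Sphene.
Remaining candidates: Azurite, Biotite, Chlorite, Epidote, Gypsum, Malachite, Talc.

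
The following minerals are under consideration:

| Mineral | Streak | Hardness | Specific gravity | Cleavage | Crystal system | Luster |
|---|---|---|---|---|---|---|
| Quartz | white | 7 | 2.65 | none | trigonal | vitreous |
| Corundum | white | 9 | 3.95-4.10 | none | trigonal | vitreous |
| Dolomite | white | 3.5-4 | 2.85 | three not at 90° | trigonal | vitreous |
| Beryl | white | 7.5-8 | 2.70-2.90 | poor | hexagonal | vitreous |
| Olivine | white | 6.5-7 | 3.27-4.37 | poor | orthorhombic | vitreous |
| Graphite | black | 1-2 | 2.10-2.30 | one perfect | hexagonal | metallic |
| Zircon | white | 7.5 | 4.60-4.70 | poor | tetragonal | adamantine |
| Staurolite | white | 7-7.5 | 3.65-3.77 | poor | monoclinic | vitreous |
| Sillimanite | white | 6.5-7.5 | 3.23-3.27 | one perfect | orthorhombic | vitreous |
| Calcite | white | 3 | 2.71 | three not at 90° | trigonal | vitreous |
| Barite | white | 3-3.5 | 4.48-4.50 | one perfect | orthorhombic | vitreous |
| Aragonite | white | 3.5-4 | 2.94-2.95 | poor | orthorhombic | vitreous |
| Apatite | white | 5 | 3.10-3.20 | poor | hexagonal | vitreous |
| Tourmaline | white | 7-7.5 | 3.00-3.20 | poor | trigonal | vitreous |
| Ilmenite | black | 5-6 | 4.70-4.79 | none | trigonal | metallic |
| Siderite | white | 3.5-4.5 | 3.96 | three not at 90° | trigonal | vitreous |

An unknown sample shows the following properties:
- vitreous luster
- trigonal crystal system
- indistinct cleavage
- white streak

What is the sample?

Vitreous luster is inconsistent with Graphite, Zircon, Ilmenite.
Trigonal crystal system: leaves Quartz, Corundum, Dolomite, Calcite, Tourmaline, Siderite.
Indistinct cleavage: Tourmaline remains.
White streak: no further eliminations.
Tourmaline is the sole remaining match.

Tourmaline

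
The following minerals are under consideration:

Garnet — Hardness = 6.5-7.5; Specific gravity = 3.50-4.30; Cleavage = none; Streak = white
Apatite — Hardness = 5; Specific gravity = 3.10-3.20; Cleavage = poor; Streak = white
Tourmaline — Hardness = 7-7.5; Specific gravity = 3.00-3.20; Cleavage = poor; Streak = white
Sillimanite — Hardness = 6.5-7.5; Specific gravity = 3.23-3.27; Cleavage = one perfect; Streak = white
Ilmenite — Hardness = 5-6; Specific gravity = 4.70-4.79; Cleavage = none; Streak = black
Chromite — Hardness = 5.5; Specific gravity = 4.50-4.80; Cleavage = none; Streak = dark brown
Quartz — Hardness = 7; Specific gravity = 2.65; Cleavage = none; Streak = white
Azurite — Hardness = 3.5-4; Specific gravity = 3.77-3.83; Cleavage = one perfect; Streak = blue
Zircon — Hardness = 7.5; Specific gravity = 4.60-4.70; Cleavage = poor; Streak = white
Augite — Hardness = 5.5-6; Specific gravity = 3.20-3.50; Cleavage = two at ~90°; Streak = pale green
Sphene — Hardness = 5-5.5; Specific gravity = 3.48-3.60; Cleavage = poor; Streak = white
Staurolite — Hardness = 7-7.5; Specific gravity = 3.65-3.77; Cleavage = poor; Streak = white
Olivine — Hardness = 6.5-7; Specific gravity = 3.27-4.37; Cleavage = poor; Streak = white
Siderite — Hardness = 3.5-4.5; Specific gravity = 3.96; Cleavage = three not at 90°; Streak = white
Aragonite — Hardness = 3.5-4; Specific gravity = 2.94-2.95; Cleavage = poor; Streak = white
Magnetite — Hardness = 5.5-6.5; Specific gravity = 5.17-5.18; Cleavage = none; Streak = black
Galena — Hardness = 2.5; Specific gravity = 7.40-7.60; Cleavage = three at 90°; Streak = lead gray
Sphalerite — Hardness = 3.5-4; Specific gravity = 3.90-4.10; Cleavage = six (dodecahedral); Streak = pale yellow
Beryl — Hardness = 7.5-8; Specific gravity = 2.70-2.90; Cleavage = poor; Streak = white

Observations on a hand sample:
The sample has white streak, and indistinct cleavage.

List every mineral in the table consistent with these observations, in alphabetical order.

Apatite, Aragonite, Beryl, Olivine, Sphene, Staurolite, Tourmaline, Zircon

White streak — narrows the field to Garnet, Apatite, Tourmaline, Sillimanite, Quartz, Zircon, Sphene, Staurolite, Olivine, Siderite, Aragonite, Beryl.
Indistinct cleavage eliminates Garnet, Sillimanite, Quartz, Siderite.
Remaining candidates: Apatite, Aragonite, Beryl, Olivine, Sphene, Staurolite, Tourmaline, Zircon.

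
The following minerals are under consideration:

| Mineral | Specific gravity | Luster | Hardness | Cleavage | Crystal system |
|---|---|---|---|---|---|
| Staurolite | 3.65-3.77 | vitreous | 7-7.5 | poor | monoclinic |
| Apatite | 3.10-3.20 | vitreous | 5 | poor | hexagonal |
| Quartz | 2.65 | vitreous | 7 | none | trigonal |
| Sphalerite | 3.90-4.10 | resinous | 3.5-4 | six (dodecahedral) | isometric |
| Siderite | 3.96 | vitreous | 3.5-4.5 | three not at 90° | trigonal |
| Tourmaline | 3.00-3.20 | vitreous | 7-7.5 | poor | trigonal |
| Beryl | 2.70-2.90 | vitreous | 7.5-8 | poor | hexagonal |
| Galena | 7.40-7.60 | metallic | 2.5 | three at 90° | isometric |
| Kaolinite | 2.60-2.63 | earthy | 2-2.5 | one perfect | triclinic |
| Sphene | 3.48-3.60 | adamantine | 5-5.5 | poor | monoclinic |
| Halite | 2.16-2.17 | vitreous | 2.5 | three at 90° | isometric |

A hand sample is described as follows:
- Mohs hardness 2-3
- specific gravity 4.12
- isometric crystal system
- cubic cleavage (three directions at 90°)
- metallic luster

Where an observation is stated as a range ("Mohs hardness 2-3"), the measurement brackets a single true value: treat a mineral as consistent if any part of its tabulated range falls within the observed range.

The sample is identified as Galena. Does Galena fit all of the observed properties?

Mohs hardness 2-3 — consistent with Galena (hardness 2.5).
Specific gravity 4.12 — Galena has SG 7.40-7.60; a mismatch.
Isometric crystal system — consistent with Galena (isometric system).
Cubic cleavage (three directions at 90°) — consistent with Galena (cleavage three at 90°).
Metallic luster — consistent with Galena (metallic luster).
Specific gravity alone is enough to reject Galena.

Inconsistent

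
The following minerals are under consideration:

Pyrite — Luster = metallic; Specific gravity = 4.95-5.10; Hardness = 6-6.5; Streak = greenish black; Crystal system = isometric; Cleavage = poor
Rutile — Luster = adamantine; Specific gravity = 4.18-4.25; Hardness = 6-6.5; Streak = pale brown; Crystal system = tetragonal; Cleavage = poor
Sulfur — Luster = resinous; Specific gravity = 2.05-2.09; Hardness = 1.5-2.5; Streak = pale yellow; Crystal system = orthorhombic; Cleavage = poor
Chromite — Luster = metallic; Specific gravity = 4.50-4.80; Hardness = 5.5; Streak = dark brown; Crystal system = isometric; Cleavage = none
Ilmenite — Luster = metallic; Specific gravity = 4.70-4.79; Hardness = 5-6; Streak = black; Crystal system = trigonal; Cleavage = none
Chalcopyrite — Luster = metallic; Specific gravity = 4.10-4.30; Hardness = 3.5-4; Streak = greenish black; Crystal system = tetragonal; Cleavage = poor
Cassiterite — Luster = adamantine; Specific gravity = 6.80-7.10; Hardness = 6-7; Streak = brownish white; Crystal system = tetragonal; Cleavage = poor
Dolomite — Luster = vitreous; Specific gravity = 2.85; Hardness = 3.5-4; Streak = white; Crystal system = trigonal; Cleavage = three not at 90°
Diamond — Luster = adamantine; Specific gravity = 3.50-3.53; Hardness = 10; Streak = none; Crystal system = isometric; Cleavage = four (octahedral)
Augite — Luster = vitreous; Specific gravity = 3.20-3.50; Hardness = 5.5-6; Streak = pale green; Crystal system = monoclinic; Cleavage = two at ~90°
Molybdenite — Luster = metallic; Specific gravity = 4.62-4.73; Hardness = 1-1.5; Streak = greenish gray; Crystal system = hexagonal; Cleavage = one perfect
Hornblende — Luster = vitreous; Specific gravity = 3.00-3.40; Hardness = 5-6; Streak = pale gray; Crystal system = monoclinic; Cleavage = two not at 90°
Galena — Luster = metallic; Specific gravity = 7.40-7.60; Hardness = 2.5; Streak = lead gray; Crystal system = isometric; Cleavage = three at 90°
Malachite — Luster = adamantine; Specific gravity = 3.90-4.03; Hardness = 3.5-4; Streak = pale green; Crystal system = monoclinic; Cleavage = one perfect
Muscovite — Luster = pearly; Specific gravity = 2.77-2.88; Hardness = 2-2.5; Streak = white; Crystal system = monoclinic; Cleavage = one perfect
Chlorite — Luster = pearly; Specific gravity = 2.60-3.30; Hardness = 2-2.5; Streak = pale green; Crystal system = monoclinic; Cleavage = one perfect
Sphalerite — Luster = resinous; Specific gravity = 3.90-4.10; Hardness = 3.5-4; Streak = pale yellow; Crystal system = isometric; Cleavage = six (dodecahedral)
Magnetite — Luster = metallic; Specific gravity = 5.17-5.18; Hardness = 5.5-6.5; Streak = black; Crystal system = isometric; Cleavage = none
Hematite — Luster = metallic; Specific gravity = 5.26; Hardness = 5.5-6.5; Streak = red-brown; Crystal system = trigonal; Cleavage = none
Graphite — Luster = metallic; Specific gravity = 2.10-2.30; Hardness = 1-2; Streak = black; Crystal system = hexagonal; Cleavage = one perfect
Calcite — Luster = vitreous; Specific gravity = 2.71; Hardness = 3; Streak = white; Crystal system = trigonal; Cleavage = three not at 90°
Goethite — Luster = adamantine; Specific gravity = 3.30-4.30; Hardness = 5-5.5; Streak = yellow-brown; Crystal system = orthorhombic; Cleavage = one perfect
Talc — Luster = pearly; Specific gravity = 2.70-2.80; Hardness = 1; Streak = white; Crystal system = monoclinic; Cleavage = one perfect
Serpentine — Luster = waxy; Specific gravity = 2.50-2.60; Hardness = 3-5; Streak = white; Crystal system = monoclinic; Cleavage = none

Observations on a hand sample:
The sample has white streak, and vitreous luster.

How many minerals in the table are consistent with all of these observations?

2

White streak — only Dolomite, Muscovite, Calcite, Talc, Serpentine remain.
Vitreous luster — leaves Dolomite, Calcite.
Remaining candidates: Calcite, Dolomite.
That is 2 minerals.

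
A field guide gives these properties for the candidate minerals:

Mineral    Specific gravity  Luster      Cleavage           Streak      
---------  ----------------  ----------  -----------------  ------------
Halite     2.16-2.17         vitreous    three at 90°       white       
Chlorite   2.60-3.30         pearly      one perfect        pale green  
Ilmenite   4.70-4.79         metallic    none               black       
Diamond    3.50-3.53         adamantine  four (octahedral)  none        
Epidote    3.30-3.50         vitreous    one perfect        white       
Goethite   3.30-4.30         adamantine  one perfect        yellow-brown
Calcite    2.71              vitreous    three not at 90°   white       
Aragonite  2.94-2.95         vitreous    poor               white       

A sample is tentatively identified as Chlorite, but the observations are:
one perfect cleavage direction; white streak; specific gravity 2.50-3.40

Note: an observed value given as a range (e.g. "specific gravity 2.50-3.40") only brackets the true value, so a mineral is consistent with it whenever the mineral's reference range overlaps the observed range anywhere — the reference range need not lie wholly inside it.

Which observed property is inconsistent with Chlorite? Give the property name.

streak

One perfect cleavage direction: Chlorite has cleavage one perfect — consistent.
White streak: Chlorite has pale green streak — does not match.
Specific gravity 2.50-3.40: Chlorite has SG 2.60-3.30 — consistent.
Only the streak is inconsistent.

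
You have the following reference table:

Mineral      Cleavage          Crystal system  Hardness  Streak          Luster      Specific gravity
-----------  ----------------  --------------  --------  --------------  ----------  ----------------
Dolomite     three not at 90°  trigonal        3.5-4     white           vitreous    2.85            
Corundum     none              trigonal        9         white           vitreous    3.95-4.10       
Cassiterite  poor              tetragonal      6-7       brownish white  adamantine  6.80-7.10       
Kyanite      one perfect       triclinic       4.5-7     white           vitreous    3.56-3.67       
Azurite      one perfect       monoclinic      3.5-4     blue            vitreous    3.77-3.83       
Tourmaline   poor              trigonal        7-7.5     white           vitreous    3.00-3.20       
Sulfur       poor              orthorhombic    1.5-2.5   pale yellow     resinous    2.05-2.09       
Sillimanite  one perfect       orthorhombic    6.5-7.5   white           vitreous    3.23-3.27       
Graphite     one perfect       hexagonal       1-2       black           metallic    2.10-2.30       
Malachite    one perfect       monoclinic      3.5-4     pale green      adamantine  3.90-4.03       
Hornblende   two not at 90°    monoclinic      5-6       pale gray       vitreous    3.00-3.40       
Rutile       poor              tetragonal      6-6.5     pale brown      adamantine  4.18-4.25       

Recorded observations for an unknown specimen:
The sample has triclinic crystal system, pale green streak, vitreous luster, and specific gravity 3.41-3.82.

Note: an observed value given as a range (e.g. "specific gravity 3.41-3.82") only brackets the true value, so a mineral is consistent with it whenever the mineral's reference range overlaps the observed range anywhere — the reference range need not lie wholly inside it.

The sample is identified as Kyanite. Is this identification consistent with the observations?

Triclinic crystal system — matches Kyanite (triclinic system).
Pale green streak — Kyanite has white streak; a mismatch.
Vitreous luster — matches Kyanite (vitreous luster).
Specific gravity 3.41-3.82 — matches Kyanite (SG 3.56-3.67).
The streak observation rules out Kyanite.

No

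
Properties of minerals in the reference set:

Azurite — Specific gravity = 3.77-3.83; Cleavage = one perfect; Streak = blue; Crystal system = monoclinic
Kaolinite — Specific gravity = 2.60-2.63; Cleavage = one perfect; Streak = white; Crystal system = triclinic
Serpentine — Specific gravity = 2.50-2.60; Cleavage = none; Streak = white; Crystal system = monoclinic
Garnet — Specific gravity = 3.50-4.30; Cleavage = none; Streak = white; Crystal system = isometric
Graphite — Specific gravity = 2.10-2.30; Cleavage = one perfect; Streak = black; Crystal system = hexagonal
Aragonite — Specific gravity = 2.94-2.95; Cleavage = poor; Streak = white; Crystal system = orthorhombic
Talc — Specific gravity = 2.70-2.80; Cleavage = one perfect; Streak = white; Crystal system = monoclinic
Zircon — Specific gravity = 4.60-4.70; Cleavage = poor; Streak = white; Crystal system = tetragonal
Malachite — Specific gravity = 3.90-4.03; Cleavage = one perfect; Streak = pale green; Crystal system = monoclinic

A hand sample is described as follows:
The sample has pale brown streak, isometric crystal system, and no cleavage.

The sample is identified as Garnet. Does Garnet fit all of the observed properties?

Pale brown streak — Garnet has white streak; inconsistent.
Isometric crystal system — fits Garnet (isometric system).
No cleavage — fits Garnet (cleavage none).
Streak alone is enough to reject Garnet.

No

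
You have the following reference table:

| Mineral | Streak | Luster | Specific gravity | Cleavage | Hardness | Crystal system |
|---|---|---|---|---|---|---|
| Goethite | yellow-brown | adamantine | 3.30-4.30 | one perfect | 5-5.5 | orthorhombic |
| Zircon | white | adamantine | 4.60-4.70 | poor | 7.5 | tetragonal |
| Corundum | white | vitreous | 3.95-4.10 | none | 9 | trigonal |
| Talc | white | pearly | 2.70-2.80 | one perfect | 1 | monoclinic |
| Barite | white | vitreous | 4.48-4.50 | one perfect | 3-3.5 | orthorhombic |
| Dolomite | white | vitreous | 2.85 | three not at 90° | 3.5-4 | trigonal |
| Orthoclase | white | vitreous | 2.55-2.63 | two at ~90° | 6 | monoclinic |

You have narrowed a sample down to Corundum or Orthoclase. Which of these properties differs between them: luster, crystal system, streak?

Luster: both vitreous — shared.
Crystal system: Corundum trigonal, Orthoclase monoclinic — different.
Streak: both white — shared.
Of the listed properties, crystal system is the one that separates them.

crystal system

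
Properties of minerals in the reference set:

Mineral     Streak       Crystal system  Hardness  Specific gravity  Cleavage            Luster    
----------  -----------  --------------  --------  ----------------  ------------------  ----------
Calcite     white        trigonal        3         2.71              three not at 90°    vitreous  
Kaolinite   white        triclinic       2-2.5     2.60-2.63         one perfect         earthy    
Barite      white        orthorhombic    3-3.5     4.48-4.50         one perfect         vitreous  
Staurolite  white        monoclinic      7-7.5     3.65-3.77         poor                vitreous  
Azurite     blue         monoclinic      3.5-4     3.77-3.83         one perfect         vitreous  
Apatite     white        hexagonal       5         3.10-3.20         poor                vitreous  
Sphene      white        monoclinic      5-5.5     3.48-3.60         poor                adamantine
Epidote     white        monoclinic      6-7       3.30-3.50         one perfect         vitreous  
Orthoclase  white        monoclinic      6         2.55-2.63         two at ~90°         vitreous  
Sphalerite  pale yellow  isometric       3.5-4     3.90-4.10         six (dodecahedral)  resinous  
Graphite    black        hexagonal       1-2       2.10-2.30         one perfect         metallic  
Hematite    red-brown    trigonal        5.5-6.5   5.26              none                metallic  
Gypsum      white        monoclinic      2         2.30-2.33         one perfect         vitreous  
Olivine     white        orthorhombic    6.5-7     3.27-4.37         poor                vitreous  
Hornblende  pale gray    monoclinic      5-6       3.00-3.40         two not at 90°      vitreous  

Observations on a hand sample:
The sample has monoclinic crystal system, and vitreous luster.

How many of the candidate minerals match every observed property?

6

Monoclinic crystal system: narrows the field to Staurolite, Azurite, Sphene, Epidote, Orthoclase, Gypsum, Hornblende.
Vitreous luster is inconsistent with Sphene.
Remaining candidates: Azurite, Epidote, Gypsum, Hornblende, Orthoclase, Staurolite.
That is 6 minerals.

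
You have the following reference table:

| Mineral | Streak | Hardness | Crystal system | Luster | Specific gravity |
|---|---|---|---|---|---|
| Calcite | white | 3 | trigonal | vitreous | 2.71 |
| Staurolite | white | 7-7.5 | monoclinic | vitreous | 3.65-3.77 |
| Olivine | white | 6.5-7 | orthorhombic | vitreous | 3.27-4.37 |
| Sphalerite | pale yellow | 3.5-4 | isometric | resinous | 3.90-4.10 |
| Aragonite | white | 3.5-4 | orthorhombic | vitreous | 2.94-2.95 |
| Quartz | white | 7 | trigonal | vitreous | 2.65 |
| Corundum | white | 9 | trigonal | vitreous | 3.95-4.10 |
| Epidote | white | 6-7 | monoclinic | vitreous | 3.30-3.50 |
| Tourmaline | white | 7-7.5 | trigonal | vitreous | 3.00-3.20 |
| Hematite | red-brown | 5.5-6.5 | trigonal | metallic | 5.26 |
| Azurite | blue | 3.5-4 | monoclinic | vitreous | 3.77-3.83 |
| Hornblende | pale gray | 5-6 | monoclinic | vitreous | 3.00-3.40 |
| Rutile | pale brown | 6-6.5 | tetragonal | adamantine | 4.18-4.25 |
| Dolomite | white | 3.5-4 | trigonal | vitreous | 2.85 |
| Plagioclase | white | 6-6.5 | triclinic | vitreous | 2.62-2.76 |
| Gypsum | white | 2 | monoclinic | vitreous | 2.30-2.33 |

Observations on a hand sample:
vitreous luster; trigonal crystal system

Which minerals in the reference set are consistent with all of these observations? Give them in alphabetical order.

Vitreous luster excludes Sphalerite, Hematite, Rutile.
Trigonal crystal system: narrows the field to Calcite, Quartz, Corundum, Tourmaline, Dolomite.
Remaining candidates: Calcite, Corundum, Dolomite, Quartz, Tourmaline.

Calcite, Corundum, Dolomite, Quartz, Tourmaline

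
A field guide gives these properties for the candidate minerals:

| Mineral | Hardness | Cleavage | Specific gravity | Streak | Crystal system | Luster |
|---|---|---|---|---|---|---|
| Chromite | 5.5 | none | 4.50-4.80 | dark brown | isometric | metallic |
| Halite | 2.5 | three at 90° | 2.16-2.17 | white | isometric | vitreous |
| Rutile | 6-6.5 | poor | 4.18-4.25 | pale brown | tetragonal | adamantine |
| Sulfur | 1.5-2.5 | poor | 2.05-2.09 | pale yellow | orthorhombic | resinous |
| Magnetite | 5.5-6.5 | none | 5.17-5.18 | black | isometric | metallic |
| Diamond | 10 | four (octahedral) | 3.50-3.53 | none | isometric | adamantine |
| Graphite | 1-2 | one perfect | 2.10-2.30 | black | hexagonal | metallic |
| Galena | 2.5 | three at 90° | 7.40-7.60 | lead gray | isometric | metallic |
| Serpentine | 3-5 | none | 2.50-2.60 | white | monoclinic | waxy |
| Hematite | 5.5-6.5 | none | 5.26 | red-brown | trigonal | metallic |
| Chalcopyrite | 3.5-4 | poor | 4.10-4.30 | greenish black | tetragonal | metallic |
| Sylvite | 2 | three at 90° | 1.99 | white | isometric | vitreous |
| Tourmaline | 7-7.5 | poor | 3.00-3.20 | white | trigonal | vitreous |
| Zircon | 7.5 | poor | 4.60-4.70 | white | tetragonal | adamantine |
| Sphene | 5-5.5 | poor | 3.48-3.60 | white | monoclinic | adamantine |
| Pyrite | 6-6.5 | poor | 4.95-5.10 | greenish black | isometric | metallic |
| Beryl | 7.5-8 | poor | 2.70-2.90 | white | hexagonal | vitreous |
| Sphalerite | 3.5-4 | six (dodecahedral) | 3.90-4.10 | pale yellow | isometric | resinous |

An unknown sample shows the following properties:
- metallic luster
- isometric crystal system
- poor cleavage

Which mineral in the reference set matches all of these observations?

Pyrite

Metallic luster — narrows the field to Chromite, Magnetite, Graphite, Galena, Hematite, Chalcopyrite, Pyrite.
Isometric crystal system rules out Graphite, Hematite, Chalcopyrite.
Poor cleavage — Pyrite remains.
Pyrite is the sole remaining match.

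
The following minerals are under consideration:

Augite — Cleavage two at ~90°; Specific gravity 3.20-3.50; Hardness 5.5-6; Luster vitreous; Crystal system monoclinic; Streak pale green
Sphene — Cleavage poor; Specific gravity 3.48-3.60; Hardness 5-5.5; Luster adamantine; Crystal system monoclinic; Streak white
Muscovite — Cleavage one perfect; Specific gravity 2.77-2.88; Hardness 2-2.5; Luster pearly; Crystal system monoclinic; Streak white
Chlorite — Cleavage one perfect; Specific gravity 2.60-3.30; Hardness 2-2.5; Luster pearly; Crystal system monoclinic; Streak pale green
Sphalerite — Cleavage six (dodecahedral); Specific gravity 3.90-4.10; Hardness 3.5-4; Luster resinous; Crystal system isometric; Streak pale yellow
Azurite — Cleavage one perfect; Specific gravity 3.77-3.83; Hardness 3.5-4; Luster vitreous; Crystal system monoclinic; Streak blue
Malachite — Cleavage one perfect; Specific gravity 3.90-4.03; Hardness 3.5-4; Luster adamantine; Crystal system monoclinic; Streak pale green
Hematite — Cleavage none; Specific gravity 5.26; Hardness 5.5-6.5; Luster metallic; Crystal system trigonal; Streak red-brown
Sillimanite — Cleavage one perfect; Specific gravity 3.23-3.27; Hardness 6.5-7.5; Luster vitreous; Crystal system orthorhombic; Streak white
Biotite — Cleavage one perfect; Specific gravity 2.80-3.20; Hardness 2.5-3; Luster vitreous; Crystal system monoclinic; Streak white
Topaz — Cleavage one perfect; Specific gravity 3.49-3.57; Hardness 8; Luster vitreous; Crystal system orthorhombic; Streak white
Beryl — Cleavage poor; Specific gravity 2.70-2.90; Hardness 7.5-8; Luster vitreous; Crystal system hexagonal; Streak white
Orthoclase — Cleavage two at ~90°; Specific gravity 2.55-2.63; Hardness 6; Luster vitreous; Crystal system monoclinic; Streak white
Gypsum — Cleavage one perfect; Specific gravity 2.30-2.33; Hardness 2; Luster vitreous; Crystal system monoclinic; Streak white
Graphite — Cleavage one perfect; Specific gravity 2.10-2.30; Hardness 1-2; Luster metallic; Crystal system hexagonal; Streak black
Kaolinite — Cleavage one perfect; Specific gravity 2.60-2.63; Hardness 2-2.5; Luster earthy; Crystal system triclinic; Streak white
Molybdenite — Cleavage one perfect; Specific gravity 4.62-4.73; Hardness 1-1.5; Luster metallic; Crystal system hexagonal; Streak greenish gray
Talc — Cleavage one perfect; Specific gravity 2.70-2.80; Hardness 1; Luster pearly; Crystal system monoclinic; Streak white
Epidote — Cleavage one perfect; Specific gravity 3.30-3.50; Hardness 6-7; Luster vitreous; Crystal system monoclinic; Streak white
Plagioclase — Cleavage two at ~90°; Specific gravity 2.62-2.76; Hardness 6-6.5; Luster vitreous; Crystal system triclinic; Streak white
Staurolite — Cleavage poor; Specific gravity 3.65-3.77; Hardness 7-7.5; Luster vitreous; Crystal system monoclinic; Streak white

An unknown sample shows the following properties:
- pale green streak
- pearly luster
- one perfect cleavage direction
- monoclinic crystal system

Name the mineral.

Pale green streak — narrows the field to Augite, Chlorite, Malachite.
Pearly luster — only Chlorite remains.
One perfect cleavage direction — every remaining candidate is consistent.
Monoclinic crystal system — no further eliminations.
Chlorite is the sole remaining match.

Chlorite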